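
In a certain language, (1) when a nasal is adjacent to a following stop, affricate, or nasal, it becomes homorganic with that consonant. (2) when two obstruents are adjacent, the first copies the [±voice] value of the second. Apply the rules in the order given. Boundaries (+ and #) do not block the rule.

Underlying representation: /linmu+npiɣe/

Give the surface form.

[limmu+mpiɣe]

Rule 1: /n/ before /m/ (labial) → [m]
Rule 1: /n/ before /p/ (labial) → [m]
After rule 1: limmu+mpiɣe
Rule 2: no segment meets the rule's conditions; no change.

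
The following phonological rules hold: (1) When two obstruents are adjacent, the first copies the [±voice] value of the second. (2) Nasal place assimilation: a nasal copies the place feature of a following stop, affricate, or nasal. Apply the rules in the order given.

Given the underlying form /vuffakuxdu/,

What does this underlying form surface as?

Rule 1: /x/ before /d/ (voiced) → [ɣ]
After rule 1: vuffakuɣdu
Rule 2: no segment meets the rule's conditions; no change.

[vuffakuɣdu]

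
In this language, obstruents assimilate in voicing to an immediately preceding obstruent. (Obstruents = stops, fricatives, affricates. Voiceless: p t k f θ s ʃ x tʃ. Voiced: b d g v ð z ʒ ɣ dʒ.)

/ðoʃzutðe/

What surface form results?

/z/ after /ʃ/ (voiceless) → [s]
/ð/ after /t/ (voiceless) → [θ]

[ðoʃsutθe]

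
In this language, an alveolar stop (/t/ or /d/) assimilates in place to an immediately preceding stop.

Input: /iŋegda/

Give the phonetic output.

[iŋegga]

/d/ after /g/ (velar) → [g]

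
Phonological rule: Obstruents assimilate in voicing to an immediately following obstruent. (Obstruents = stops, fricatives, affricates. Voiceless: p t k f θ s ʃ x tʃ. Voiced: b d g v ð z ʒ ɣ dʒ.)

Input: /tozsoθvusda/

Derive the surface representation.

[tossoðvuzda]

/z/ before /s/ (voiceless) → [s]
/θ/ before /v/ (voiced) → [ð]
/s/ before /d/ (voiced) → [z]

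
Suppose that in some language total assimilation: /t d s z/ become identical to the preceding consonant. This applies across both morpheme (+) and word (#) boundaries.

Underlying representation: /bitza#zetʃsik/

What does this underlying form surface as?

/z/ after /t/ → [t] (total assimilation)
/s/ after /tʃ/ → [tʃ] (total assimilation)

[bitta#zetʃtʃik]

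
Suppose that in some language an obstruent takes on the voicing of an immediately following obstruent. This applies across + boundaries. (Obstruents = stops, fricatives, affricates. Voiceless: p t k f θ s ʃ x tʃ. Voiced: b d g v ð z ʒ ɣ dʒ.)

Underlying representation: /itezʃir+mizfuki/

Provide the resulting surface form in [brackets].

/z/ before /ʃ/ (voiceless) → [s]
/z/ before /f/ (voiceless) → [s]

[itesʃir+misfuki]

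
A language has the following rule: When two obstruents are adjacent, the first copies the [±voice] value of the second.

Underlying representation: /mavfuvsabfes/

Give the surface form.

[maffufsapfes]

/v/ before /f/ (voiceless) → [f]
/v/ before /s/ (voiceless) → [f]
/b/ before /f/ (voiceless) → [p]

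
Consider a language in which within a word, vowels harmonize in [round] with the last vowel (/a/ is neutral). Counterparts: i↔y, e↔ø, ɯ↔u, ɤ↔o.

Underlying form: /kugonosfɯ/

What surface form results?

[kɯgɤnɤsfɯ]

/u/ harmonizes with /ɯ/ ([-round]) → [ɯ]
/o/ harmonizes with /ɯ/ ([-round]) → [ɤ]
/o/ harmonizes with /ɯ/ ([-round]) → [ɤ]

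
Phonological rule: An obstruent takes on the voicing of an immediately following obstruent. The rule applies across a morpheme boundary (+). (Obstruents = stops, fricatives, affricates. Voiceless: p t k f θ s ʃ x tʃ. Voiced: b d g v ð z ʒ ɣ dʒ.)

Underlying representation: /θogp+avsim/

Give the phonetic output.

[θokp+afsim]

/g/ before /p/ (voiceless) → [k]
/v/ before /s/ (voiceless) → [f]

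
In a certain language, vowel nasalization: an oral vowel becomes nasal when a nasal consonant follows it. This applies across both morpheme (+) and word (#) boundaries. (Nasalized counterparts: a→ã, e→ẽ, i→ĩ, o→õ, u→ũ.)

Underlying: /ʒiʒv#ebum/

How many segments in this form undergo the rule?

1

/u/ before nasal /m/ → [ũ]
1 segment changes.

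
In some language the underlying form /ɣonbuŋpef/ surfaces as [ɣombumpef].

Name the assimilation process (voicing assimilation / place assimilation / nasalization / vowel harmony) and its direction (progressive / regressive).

/n/→[m] /ŋ/→[m].
Each target copies a feature from the following segment, so the direction is regressive.

place assimilation, regressive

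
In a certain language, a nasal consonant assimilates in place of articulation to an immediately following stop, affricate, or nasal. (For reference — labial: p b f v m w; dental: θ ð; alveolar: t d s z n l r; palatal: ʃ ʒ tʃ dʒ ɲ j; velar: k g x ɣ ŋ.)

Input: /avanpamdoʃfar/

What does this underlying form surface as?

/n/ before /p/ (labial) → [m]
/m/ before /d/ (alveolar) → [n]

[avampandoʃfar]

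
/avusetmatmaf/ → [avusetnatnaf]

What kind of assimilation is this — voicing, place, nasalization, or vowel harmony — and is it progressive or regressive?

place assimilation, progressive

/m/→[n] /m/→[n].
Each target copies a feature from the preceding segment, so the direction is progressive.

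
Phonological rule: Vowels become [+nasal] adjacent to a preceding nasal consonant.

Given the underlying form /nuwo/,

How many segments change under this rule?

/u/ after nasal /n/ → [ũ]
1 segment changes.

1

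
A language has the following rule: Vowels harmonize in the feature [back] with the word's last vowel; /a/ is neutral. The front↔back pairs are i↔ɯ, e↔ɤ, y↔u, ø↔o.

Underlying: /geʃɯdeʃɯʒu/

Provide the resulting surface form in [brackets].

/e/ harmonizes with /u/ ([+back]) → [ɤ]
/e/ harmonizes with /u/ ([+back]) → [ɤ]

[gɤʃɯdɤʃɯʒu]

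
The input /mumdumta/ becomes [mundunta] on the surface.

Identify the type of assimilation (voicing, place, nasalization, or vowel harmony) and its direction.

place assimilation, regressive

/m/→[n] /m/→[n].
Each target copies a feature from the following segment, so the direction is regressive.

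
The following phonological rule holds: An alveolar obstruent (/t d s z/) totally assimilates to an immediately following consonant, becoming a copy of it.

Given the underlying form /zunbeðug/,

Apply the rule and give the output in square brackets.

no segment meets the rule's conditions; no change.

[zunbeðug]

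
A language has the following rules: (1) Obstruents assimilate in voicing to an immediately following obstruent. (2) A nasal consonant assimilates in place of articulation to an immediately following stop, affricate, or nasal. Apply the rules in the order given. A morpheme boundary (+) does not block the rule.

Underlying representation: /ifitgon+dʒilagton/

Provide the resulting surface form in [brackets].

Rule 1: /t/ before /g/ (voiced) → [d]
Rule 1: /g/ before /t/ (voiceless) → [k]
After rule 1: ifidgon+dʒilakton
Rule 2: /n/ before /dʒ/ (palatal) → [ɲ]

[ifidgoɲ+dʒilakton]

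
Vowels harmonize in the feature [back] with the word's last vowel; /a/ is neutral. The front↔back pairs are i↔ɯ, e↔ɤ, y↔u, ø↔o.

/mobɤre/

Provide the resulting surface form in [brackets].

/o/ harmonizes with /e/ ([-back]) → [ø]
/ɤ/ harmonizes with /e/ ([-back]) → [e]

[møbere]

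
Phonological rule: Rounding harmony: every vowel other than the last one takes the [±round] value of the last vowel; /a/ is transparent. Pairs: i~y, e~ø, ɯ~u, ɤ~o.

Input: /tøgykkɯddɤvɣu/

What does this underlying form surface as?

[tøgykkuddovɣu]

/ɯ/ harmonizes with /u/ ([+round]) → [u]
/ɤ/ harmonizes with /u/ ([+round]) → [o]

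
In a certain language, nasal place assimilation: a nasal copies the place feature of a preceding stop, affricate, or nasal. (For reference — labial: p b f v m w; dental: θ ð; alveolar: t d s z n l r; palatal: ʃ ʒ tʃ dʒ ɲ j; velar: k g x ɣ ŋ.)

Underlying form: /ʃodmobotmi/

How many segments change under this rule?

/m/ after /d/ (alveolar) → [n]
/m/ after /t/ (alveolar) → [n]
2 segments change.

2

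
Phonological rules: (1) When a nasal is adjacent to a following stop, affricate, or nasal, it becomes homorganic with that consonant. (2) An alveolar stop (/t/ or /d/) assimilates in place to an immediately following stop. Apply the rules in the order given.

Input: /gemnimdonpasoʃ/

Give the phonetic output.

Rule 1: /m/ before /n/ (alveolar) → [n]
Rule 1: /m/ before /d/ (alveolar) → [n]
Rule 1: /n/ before /p/ (labial) → [m]
After rule 1: gennindompasoʃ
Rule 2: no segment meets the rule's conditions; no change.

[gennindompasoʃ]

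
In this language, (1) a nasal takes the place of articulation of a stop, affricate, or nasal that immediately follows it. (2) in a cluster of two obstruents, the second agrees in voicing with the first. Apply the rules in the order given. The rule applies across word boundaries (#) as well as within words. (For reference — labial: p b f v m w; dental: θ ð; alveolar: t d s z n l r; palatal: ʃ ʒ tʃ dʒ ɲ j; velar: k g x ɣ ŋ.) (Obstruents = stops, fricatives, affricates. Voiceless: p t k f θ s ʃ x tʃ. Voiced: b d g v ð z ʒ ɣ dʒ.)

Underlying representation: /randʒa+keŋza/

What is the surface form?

Rule 1: /n/ before /dʒ/ (palatal) → [ɲ]
After rule 1: raɲdʒa+keŋza
Rule 2: no segment meets the rule's conditions; no change.

[raɲdʒa+keŋza]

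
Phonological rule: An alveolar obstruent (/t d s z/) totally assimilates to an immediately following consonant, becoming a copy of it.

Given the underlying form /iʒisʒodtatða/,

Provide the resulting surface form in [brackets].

[iʒiʒʒottaðða]

/s/ before /ʒ/ → [ʒ] (total assimilation)
/d/ before /t/ → [t] (total assimilation)
/t/ before /ð/ → [ð] (total assimilation)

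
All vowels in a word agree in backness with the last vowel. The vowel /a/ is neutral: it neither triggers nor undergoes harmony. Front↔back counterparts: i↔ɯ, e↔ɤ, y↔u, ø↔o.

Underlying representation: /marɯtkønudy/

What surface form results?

[maritkønydy]

/ɯ/ harmonizes with /y/ ([-back]) → [i]
/u/ harmonizes with /y/ ([-back]) → [y]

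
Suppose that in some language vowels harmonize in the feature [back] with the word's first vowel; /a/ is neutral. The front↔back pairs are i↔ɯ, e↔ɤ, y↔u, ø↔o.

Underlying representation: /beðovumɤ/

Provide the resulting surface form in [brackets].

[beðøvyme]

/o/ harmonizes with /e/ ([-back]) → [ø]
/u/ harmonizes with /e/ ([-back]) → [y]
/ɤ/ harmonizes with /e/ ([-back]) → [e]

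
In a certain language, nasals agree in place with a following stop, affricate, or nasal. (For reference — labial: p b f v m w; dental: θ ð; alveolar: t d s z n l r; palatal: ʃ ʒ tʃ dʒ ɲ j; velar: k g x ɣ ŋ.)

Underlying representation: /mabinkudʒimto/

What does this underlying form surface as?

[mabiŋkudʒinto]

/n/ before /k/ (velar) → [ŋ]
/m/ before /t/ (alveolar) → [n]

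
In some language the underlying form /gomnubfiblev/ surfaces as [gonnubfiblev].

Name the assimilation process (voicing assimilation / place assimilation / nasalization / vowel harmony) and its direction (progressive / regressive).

place assimilation, regressive

/m/→[n].
Each target copies a feature from the following segment, so the direction is regressive.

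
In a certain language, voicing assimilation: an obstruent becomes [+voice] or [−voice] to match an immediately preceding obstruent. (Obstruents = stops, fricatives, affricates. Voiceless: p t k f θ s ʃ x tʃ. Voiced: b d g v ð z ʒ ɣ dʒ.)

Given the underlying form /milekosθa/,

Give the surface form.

no segment meets the rule's conditions; no change.

[milekosθa]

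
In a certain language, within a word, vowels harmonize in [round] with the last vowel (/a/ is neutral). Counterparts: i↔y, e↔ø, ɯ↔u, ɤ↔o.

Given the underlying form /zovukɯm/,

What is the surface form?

/o/ harmonizes with /ɯ/ ([-round]) → [ɤ]
/u/ harmonizes with /ɯ/ ([-round]) → [ɯ]

[zɤvɯkɯm]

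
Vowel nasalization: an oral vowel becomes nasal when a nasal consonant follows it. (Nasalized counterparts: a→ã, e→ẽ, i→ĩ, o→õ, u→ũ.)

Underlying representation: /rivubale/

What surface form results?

no segment meets the rule's conditions; no change.

[rivubale]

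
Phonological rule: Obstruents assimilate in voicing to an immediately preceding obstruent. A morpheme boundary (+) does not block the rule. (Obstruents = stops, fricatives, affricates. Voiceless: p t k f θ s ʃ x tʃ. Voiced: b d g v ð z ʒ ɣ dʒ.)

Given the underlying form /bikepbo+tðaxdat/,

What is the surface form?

[bikeppo+tθaxtat]

/b/ after /p/ (voiceless) → [p]
/ð/ after /t/ (voiceless) → [θ]
/d/ after /x/ (voiceless) → [t]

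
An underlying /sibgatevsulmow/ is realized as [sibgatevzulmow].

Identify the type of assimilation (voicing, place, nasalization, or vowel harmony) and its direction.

voicing assimilation, progressive

/s/→[z].
Each target copies a feature from the preceding segment, so the direction is progressive.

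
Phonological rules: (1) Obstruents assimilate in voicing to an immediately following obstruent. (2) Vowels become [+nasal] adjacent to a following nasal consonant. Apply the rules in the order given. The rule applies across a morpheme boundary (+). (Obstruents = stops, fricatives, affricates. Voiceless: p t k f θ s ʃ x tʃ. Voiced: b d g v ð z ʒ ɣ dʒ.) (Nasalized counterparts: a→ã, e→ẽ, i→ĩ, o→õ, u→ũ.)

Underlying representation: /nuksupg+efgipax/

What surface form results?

[nuksubg+evgipax]

Rule 1: /p/ before /g/ (voiced) → [b]
Rule 1: /f/ before /g/ (voiced) → [v]
After rule 1: nuksubg+evgipax
Rule 2: no segment meets the rule's conditions; no change.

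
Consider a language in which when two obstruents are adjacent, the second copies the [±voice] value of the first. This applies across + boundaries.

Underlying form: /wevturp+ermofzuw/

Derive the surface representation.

/t/ after /v/ (voiced) → [d]
/z/ after /f/ (voiceless) → [s]

[wevdurp+ermofsuw]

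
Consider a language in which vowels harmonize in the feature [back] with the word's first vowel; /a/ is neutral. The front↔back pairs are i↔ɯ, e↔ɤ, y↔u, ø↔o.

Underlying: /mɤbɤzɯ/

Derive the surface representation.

no segment meets the rule's conditions; no change.

[mɤbɤzɯ]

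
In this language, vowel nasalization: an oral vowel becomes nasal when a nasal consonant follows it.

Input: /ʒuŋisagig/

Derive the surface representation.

/u/ before nasal /ŋ/ → [ũ]

[ʒũŋisagig]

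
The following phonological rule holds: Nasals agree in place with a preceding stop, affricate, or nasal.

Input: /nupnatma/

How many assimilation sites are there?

/n/ after /p/ (labial) → [m]
/m/ after /t/ (alveolar) → [n]
2 segments change.

2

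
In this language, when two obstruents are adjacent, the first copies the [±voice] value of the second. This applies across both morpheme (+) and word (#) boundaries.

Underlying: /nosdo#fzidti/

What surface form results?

/s/ before /d/ (voiced) → [z]
/f/ before /z/ (voiced) → [v]
/d/ before /t/ (voiceless) → [t]

[nozdo#vzitti]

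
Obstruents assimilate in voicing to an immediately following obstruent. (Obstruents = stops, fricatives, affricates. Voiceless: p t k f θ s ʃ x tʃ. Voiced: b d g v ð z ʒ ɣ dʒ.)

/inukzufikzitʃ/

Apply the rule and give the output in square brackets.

[inugzufigzitʃ]

/k/ before /z/ (voiced) → [g]
/k/ before /z/ (voiced) → [g]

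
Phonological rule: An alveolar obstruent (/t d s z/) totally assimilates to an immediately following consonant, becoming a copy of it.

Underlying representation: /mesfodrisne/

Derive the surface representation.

/s/ before /f/ → [f] (total assimilation)
/d/ before /r/ → [r] (total assimilation)
/s/ before /n/ → [n] (total assimilation)

[mefforrinne]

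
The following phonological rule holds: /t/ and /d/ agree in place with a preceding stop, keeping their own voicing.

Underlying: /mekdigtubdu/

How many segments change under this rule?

/d/ after /k/ (velar) → [g]
/t/ after /g/ (velar) → [k]
/d/ after /b/ (labial) → [b]
3 segments change.

3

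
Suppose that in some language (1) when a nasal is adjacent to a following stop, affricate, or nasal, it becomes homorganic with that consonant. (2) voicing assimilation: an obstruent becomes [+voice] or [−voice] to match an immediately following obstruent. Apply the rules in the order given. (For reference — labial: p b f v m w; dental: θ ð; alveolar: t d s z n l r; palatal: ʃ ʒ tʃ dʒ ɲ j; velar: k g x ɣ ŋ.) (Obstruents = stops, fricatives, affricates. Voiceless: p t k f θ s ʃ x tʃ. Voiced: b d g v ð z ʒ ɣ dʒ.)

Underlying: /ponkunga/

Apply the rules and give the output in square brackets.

[poŋkuŋga]

Rule 1: /n/ before /k/ (velar) → [ŋ]
Rule 1: /n/ before /g/ (velar) → [ŋ]
After rule 1: poŋkuŋga
Rule 2: no segment meets the rule's conditions; no change.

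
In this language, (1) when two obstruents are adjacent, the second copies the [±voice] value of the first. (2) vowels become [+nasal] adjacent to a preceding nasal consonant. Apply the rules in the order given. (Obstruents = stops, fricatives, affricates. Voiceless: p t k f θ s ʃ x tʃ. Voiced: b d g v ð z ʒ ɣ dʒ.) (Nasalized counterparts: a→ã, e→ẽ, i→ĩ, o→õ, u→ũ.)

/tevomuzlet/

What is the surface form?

Rule 1: no segment meets the rule's conditions; no change.
After rule 1: tevomuzlet
Rule 2: /u/ after nasal /m/ → [ũ]

[tevomũzlet]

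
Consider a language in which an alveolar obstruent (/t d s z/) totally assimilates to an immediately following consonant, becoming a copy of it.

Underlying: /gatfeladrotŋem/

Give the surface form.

[gaffelarroŋŋem]

/t/ before /f/ → [f] (total assimilation)
/d/ before /r/ → [r] (total assimilation)
/t/ before /ŋ/ → [ŋ] (total assimilation)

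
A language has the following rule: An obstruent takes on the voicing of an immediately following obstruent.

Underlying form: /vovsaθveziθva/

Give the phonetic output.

[vofsaðveziðva]

/v/ before /s/ (voiceless) → [f]
/θ/ before /v/ (voiced) → [ð]
/θ/ before /v/ (voiced) → [ð]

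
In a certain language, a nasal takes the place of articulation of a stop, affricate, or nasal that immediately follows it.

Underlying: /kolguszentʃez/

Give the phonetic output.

[kolguszeɲtʃez]

/n/ before /tʃ/ (palatal) → [ɲ]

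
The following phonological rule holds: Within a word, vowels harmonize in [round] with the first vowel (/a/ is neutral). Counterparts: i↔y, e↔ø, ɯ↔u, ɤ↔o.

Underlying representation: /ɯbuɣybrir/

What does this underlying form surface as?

/u/ harmonizes with /ɯ/ ([-round]) → [ɯ]
/y/ harmonizes with /ɯ/ ([-round]) → [i]

[ɯbɯɣibrir]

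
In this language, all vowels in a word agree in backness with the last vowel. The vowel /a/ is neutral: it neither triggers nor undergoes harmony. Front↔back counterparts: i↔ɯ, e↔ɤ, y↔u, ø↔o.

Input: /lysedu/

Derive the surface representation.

/y/ harmonizes with /u/ ([+back]) → [u]
/e/ harmonizes with /u/ ([+back]) → [ɤ]

[lusɤdu]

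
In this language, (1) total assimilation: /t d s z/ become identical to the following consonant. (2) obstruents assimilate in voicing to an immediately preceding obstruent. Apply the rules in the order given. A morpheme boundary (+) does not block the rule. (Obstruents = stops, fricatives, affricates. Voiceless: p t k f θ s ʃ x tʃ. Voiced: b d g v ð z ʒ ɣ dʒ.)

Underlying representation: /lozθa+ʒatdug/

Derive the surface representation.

[loθθa+ʒaddug]

Rule 1: /z/ before /θ/ → [θ] (total assimilation)
Rule 1: /t/ before /d/ → [d] (total assimilation)
After rule 1: loθθa+ʒaddug
Rule 2: no segment meets the rule's conditions; no change.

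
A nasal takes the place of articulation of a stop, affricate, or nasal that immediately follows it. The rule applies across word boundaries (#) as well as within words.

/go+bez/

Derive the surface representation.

no segment meets the rule's conditions; no change.

[go+bez]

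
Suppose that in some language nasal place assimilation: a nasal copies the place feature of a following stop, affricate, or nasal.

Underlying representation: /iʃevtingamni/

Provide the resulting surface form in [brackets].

/n/ before /g/ (velar) → [ŋ]
/m/ before /n/ (alveolar) → [n]

[iʃevtiŋganni]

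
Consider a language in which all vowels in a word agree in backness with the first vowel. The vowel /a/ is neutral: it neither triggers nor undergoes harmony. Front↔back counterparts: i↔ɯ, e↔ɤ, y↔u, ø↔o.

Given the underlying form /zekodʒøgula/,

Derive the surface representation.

/o/ harmonizes with /e/ ([-back]) → [ø]
/u/ harmonizes with /e/ ([-back]) → [y]

[zekødʒøgyla]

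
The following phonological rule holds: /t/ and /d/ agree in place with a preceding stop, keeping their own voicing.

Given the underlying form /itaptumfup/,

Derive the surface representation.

[itappumfup]

/t/ after /p/ (labial) → [p]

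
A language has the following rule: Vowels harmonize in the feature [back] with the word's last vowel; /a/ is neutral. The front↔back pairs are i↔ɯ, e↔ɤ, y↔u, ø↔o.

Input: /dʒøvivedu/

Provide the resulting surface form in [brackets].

[dʒovɯvɤdu]

/ø/ harmonizes with /u/ ([+back]) → [o]
/i/ harmonizes with /u/ ([+back]) → [ɯ]
/e/ harmonizes with /u/ ([+back]) → [ɤ]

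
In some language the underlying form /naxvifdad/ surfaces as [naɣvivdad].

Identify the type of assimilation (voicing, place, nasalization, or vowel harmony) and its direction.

/x/→[ɣ] /f/→[v].
Each target copies a feature from the following segment, so the direction is regressive.

voicing assimilation, regressive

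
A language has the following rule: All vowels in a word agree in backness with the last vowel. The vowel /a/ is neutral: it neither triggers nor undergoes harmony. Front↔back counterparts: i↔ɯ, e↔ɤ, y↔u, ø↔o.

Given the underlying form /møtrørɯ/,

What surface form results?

[motrorɯ]

/ø/ harmonizes with /ɯ/ ([+back]) → [o]
/ø/ harmonizes with /ɯ/ ([+back]) → [o]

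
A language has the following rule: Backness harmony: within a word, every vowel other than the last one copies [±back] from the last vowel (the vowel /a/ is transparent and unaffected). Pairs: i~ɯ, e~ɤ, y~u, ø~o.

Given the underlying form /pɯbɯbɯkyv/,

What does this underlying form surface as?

/ɯ/ harmonizes with /y/ ([-back]) → [i]
/ɯ/ harmonizes with /y/ ([-back]) → [i]
/ɯ/ harmonizes with /y/ ([-back]) → [i]

[pibibikyv]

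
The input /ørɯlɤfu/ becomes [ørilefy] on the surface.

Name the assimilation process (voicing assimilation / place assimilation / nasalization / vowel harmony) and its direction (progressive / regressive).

vowel harmony, progressive

/ɯ/→[i] /ɤ/→[e] /u/→[y].
Vowels agree with the first vowel, so the harmony is progressive.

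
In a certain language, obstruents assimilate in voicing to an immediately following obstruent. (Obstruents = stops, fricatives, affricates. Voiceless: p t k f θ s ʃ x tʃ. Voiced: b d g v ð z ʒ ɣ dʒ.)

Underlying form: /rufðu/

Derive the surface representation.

/f/ before /ð/ (voiced) → [v]

[ruvðu]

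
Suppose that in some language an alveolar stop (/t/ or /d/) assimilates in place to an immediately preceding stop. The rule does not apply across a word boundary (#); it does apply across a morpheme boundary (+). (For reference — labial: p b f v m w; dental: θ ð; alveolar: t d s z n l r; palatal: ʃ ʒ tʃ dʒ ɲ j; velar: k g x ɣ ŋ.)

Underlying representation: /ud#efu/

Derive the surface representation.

no segment meets the rule's conditions; no change.

[ud#efu]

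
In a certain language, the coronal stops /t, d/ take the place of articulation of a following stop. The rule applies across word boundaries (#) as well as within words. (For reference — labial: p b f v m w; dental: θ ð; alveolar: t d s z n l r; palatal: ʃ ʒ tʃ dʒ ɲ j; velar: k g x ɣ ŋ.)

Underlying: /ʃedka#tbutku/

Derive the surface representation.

[ʃegka#pbukku]

/d/ before /k/ (velar) → [g]
/t/ before /b/ (labial) → [p]
/t/ before /k/ (velar) → [k]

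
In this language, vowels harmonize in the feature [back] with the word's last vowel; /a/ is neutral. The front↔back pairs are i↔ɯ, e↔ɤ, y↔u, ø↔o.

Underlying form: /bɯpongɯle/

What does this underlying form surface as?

/ɯ/ harmonizes with /e/ ([-back]) → [i]
/o/ harmonizes with /e/ ([-back]) → [ø]
/ɯ/ harmonizes with /e/ ([-back]) → [i]

[bipøngile]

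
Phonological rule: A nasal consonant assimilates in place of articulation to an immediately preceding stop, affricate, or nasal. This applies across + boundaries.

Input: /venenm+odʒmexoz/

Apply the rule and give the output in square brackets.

[venenn+odʒɲexoz]

/m/ after /n/ (alveolar) → [n]
/m/ after /dʒ/ (palatal) → [ɲ]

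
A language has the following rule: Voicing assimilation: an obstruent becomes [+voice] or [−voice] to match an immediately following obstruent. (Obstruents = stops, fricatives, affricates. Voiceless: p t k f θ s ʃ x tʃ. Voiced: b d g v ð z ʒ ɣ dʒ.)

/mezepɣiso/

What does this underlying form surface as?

/p/ before /ɣ/ (voiced) → [b]

[mezebɣiso]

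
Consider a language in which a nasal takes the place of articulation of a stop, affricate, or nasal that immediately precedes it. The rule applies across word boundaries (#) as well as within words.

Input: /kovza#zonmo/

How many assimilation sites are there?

/m/ after /n/ (alveolar) → [n]
1 segment changes.

1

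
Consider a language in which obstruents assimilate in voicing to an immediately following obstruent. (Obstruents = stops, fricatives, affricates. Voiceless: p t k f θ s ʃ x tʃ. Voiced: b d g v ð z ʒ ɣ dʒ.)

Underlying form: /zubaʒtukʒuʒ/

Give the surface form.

/ʒ/ before /t/ (voiceless) → [ʃ]
/k/ before /ʒ/ (voiced) → [g]

[zubaʃtugʒuʒ]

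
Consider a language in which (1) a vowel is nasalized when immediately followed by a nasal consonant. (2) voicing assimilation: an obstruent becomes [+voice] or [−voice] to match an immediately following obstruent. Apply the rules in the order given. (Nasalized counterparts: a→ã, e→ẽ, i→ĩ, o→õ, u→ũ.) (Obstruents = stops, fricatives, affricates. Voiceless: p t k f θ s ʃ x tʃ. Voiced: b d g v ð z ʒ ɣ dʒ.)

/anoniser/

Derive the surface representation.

Rule 1: /a/ before nasal /n/ → [ã]
Rule 1: /o/ before nasal /n/ → [õ]
After rule 1: ãnõniser
Rule 2: no segment meets the rule's conditions; no change.

[ãnõniser]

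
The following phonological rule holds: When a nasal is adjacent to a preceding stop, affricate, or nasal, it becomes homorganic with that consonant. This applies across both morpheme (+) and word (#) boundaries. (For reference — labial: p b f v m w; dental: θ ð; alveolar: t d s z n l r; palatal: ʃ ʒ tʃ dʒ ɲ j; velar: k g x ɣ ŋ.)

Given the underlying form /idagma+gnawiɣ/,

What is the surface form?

/m/ after /g/ (velar) → [ŋ]
/n/ after /g/ (velar) → [ŋ]

[idagŋa+gŋawiɣ]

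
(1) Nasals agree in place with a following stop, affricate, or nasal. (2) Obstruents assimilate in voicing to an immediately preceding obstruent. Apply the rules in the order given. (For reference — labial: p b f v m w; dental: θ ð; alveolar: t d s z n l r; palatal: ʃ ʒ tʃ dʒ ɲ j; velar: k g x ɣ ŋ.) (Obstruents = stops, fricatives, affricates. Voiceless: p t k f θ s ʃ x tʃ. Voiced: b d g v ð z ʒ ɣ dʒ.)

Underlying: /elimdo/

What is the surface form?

[elindo]

Rule 1: /m/ before /d/ (alveolar) → [n]
After rule 1: elindo
Rule 2: no segment meets the rule's conditions; no change.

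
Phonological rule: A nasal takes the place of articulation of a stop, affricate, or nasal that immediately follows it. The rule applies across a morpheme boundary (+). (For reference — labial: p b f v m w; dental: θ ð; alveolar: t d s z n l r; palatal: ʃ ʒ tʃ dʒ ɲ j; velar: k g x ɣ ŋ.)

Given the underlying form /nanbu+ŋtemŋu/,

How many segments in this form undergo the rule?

3

/n/ before /b/ (labial) → [m]
/ŋ/ before /t/ (alveolar) → [n]
/m/ before /ŋ/ (velar) → [ŋ]
3 segments change.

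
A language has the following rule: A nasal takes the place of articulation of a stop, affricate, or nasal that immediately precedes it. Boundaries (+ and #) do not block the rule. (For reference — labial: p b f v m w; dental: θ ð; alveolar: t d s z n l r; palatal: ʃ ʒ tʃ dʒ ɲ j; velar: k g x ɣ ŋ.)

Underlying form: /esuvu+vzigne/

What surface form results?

/n/ after /g/ (velar) → [ŋ]

[esuvu+vzigŋe]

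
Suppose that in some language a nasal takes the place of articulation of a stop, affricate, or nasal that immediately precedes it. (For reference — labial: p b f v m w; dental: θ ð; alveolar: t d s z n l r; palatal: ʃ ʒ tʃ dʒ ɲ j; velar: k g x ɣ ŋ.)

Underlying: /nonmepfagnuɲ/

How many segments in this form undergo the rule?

/m/ after /n/ (alveolar) → [n]
/n/ after /g/ (velar) → [ŋ]
2 segments change.

2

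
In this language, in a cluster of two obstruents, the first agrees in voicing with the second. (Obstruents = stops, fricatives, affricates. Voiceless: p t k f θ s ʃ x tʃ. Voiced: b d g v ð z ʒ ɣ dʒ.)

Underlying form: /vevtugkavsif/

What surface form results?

/v/ before /t/ (voiceless) → [f]
/g/ before /k/ (voiceless) → [k]
/v/ before /s/ (voiceless) → [f]

[veftukkafsif]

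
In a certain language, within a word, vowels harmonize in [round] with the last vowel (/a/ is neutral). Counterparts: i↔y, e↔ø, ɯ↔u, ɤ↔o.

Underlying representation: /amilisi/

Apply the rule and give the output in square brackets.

[amilisi]

no segment meets the rule's conditions; no change.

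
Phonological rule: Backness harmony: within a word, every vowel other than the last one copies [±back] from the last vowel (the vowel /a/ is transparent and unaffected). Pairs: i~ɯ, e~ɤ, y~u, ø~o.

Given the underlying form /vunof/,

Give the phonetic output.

[vunof]

no segment meets the rule's conditions; no change.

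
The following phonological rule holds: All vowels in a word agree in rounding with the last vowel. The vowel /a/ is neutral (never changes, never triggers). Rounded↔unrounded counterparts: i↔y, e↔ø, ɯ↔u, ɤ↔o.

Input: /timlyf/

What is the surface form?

/i/ harmonizes with /y/ ([+round]) → [y]

[tymlyf]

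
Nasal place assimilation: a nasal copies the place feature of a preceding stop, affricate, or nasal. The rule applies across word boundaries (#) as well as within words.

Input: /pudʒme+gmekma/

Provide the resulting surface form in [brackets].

/m/ after /dʒ/ (palatal) → [ɲ]
/m/ after /g/ (velar) → [ŋ]
/m/ after /k/ (velar) → [ŋ]

[pudʒɲe+gŋekŋa]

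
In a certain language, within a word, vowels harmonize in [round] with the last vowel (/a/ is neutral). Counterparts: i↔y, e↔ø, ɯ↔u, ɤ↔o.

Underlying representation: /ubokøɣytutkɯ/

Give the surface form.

[ɯbɤkeɣitɯtkɯ]

/u/ harmonizes with /ɯ/ ([-round]) → [ɯ]
/o/ harmonizes with /ɯ/ ([-round]) → [ɤ]
/ø/ harmonizes with /ɯ/ ([-round]) → [e]
/y/ harmonizes with /ɯ/ ([-round]) → [i]
/u/ harmonizes with /ɯ/ ([-round]) → [ɯ]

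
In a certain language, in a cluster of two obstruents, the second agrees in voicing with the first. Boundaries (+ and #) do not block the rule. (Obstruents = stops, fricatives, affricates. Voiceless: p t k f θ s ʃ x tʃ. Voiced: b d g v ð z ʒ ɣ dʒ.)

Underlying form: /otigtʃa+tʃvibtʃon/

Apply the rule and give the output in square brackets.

/tʃ/ after /g/ (voiced) → [dʒ]
/v/ after /tʃ/ (voiceless) → [f]
/tʃ/ after /b/ (voiced) → [dʒ]

[otigdʒa+tʃfibdʒon]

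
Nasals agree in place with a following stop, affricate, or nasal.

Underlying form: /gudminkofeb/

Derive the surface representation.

[gudmiŋkofeb]

/n/ before /k/ (velar) → [ŋ]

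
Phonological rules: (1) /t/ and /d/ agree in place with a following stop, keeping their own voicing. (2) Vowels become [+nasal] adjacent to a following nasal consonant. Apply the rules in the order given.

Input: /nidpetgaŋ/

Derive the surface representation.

Rule 1: /d/ before /p/ (labial) → [b]
Rule 1: /t/ before /g/ (velar) → [k]
After rule 1: nibpekgaŋ
Rule 2: /a/ before nasal /ŋ/ → [ã]

[nibpekgãŋ]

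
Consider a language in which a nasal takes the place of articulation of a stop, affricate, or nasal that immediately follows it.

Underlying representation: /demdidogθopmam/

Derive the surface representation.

[dendidogθopmam]

/m/ before /d/ (alveolar) → [n]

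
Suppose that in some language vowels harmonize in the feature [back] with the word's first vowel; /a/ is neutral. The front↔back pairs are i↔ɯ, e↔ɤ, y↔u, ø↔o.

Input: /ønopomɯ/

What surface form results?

/o/ harmonizes with /ø/ ([-back]) → [ø]
/o/ harmonizes with /ø/ ([-back]) → [ø]
/ɯ/ harmonizes with /ø/ ([-back]) → [i]

[ønøpømi]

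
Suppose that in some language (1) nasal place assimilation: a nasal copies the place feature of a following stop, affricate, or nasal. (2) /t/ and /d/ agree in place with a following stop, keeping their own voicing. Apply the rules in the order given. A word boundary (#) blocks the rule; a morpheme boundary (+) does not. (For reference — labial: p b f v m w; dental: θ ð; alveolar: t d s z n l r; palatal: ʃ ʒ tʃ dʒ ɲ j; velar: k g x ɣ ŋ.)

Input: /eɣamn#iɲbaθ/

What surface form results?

Rule 1: /m/ before /n/ (alveolar) → [n]
Rule 1: /ɲ/ before /b/ (labial) → [m]
After rule 1: eɣann#imbaθ
Rule 2: no segment meets the rule's conditions; no change.

[eɣann#imbaθ]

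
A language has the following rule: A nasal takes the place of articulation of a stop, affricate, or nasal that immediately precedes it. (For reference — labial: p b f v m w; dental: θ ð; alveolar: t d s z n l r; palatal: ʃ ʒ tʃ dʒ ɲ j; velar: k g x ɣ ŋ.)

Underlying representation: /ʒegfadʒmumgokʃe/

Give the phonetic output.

[ʒegfadʒɲumgokʃe]

/m/ after /dʒ/ (palatal) → [ɲ]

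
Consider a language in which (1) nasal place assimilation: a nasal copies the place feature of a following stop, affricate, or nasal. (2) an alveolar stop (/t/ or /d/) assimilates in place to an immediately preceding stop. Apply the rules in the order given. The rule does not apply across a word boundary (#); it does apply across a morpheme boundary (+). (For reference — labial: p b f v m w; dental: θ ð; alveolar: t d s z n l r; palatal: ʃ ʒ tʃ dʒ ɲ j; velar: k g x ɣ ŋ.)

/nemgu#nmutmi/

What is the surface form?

Rule 1: /m/ before /g/ (velar) → [ŋ]
Rule 1: /n/ before /m/ (labial) → [m]
After rule 1: neŋgu#mmutmi
Rule 2: no segment meets the rule's conditions; no change.

[neŋgu#mmutmi]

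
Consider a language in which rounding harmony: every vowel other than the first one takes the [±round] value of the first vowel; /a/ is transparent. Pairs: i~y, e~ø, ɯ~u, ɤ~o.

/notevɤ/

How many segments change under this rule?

/e/ harmonizes with /o/ ([+round]) → [ø]
/ɤ/ harmonizes with /o/ ([+round]) → [o]
2 segments change.

2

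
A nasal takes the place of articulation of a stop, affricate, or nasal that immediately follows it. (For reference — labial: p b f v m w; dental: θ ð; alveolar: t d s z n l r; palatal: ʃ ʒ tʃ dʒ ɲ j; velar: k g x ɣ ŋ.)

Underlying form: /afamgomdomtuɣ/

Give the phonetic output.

/m/ before /g/ (velar) → [ŋ]
/m/ before /d/ (alveolar) → [n]
/m/ before /t/ (alveolar) → [n]

[afaŋgondontuɣ]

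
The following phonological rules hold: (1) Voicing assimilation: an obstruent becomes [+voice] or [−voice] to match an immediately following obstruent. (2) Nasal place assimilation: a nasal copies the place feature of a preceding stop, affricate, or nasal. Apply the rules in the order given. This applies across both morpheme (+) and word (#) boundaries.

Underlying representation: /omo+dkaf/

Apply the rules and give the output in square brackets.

[omo+tkaf]

Rule 1: /d/ before /k/ (voiceless) → [t]
After rule 1: omo+tkaf
Rule 2: no segment meets the rule's conditions; no change.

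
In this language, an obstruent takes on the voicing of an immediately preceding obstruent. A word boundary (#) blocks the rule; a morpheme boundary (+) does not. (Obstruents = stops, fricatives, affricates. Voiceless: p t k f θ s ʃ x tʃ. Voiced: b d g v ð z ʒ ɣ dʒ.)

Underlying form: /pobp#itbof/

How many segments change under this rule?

/p/ after /b/ (voiced) → [b]
/b/ after /t/ (voiceless) → [p]
2 segments change.

2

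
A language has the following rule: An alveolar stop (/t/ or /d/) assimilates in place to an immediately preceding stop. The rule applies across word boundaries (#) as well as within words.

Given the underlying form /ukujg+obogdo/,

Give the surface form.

[ukujg+oboggo]

/d/ after /g/ (velar) → [g]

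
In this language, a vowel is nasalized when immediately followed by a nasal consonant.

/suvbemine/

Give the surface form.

[suvbẽmĩne]

/e/ before nasal /m/ → [ẽ]
/i/ before nasal /n/ → [ĩ]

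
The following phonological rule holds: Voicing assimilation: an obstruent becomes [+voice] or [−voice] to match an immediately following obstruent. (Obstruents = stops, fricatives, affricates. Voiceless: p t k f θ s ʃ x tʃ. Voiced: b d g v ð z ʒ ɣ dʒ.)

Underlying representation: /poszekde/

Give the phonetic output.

/s/ before /z/ (voiced) → [z]
/k/ before /d/ (voiced) → [g]

[pozzegde]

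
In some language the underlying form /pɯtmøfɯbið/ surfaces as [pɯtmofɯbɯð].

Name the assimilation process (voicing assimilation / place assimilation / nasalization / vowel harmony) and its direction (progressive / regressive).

vowel harmony, progressive

/ø/→[o] /i/→[ɯ].
Vowels agree with the first vowel, so the harmony is progressive.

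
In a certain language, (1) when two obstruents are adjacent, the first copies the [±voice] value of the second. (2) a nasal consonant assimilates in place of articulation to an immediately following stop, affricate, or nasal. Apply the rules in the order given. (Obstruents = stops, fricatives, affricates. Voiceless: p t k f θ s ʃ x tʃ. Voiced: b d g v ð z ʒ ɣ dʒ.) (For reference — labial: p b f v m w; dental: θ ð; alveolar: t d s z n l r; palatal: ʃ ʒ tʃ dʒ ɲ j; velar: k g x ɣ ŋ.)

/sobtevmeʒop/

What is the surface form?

[soptevmeʒop]

Rule 1: /b/ before /t/ (voiceless) → [p]
After rule 1: soptevmeʒop
Rule 2: no segment meets the rule's conditions; no change.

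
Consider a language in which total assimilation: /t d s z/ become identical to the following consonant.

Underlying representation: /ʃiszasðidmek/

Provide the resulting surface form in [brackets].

/s/ before /z/ → [z] (total assimilation)
/s/ before /ð/ → [ð] (total assimilation)
/d/ before /m/ → [m] (total assimilation)

[ʃizzaððimmek]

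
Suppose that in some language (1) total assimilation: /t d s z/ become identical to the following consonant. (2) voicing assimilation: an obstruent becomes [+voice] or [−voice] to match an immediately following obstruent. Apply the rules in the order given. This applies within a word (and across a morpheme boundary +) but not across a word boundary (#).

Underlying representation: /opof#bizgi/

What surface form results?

Rule 1: /z/ before /g/ → [g] (total assimilation)
After rule 1: opof#biggi
Rule 2: no segment meets the rule's conditions; no change.

[opof#biggi]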